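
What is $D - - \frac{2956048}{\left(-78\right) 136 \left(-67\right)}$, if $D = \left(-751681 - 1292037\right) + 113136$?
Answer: $- \frac{85758198269}{44421} \approx -1.9306 \cdot 10^{6}$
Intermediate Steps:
$D = -1930582$ ($D = -2043718 + 113136 = -1930582$)
$D - - \frac{2956048}{\left(-78\right) 136 \left(-67\right)} = -1930582 - - \frac{2956048}{\left(-78\right) 136 \left(-67\right)} = -1930582 - - \frac{2956048}{\left(-10608\right) \left(-67\right)} = -1930582 - - \frac{2956048}{710736} = -1930582 - \left(-2956048\right) \frac{1}{710736} = -1930582 - - \frac{184753}{44421} = -1930582 + \frac{184753}{44421} = - \frac{85758198269}{44421}$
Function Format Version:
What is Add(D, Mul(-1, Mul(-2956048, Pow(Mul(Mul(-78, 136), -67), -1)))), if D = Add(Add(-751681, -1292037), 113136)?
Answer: Rational(-85758198269, 44421) ≈ -1.9306e+6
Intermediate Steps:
D = -1930582 (D = Add(-2043718, 113136) = -1930582)
Add(D, Mul(-1, Mul(-2956048, Pow(Mul(Mul(-78, 136), -67), -1)))) = Add(-1930582, Mul(-1, Mul(-2956048, Pow(Mul(Mul(-78, 136), -67), -1)))) = Add(-1930582, Mul(-1, Mul(-2956048, Pow(Mul(-10608, -67), -1)))) = Add(-1930582, Mul(-1, Mul(-2956048, Pow(710736, -1)))) = Add(-1930582, Mul(-1, Mul(-2956048, Rational(1, 710736)))) = Add(-1930582, Mul(-1, Rational(-184753, 44421))) = Add(-1930582, Rational(184753, 44421)) = Rational(-85758198269, 44421)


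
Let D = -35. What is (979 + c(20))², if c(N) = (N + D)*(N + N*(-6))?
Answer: 6145441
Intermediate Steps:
c(N) = -5*N*(-35 + N) (c(N) = (N - 35)*(N + N*(-6)) = (-35 + N)*(N - 6*N) = (-35 + N)*(-5*N) = -5*N*(-35 + N))
(979 + c(20))² = (979 + 5*20*(35 - 1*20))² = (979 + 5*20*(35 - 20))² = (979 + 5*20*15)² = (979 + 1500)² = 2479² = 6145441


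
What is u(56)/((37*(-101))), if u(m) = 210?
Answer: -210/3737 ≈ -0.056195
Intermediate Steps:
u(56)/((37*(-101))) = 210/((37*(-101))) = 210/(-3737) = 210*(-1/3737) = -210/3737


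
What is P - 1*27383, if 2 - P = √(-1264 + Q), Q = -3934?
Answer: -27381 - I*√5198 ≈ -27381.0 - 72.097*I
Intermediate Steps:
P = 2 - I*√5198 (P = 2 - √(-1264 - 3934) = 2 - √(-5198) = 2 - I*√5198 ≈ 2.0 - 72.097*I)
P - 1*27383 = (2 - I*√5198) - 1*27383 = (2 - I*√5198) - 27383 = -27381 - I*√5198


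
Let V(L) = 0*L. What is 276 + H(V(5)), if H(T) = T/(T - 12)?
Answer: 276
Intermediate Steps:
V(L) = 0
H(T) = T/(-12 + T)
276 + H(V(5)) = 276 + 0/(-12 + 0) = 276 + 0/(-12) = 276 + 0*(-1/12) = 276 + 0 = 276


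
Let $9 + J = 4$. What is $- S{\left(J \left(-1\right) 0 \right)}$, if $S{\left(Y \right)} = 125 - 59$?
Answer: $-66$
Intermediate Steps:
$J = -5$ ($J = -9 + 4 = -5$)
$S{\left(Y \right)} = 66$ ($S{\left(Y \right)} = 125 - 59 = 66$)
$- S{\left(J \left(-1\right) 0 \right)} = \left(-1\right) 66 = -66$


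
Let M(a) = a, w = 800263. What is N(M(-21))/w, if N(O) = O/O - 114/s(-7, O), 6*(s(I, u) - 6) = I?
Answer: -655/23207627 ≈ -2.8223e-5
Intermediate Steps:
s(I, u) = 6 + I/6
N(O) = -655/29 (N(O) = O/O - 114/(6 + (⅙)*(-7)) = 1 - 114/(6 - 7/6) = 1 - 114/29/6 = 1 - 114*6/29 = 1 - 684/29 = -655/29)
N(M(-21))/w = -655/29/800263 = -655/29*1/800263 = -655/23207627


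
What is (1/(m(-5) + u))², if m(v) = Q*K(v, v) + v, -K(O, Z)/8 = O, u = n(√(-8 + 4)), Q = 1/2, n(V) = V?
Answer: 221/52441 - 60*I/52441 ≈ 0.0042143 - 0.0011441*I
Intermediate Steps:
Q = ½ ≈ 0.50000
u = 2*I (u = √(-8 + 4) = √(-4) = 2*I ≈ 2.0*I)
K(O, Z) = -8*O
m(v) = -3*v (m(v) = (-8*v)/2 + v = -4*v + v = -3*v)
(1/(m(-5) + u))² = (1/(-3*(-5) + 2*I))² = (1/(15 + 2*I))² = ((15 - 2*I)/229)² = (15 - 2*I)²/52441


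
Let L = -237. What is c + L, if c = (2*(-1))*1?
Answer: -239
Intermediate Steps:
c = -2 (c = -2*1 = -2)
c + L = -2 - 237 = -239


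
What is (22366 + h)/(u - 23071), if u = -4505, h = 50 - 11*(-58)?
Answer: -11527/13788 ≈ -0.83602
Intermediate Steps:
h = 688 (h = 50 + 638 = 688)
(22366 + h)/(u - 23071) = (22366 + 688)/(-4505 - 23071) = 23054/(-27576) = 23054*(-1/27576) = -11527/13788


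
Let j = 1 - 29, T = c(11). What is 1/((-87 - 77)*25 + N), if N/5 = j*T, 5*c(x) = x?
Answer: -1/4408 ≈ -0.00022686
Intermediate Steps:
c(x) = x/5
T = 11/5 (T = (⅕)*11 = 11/5 ≈ 2.2000)
j = -28
N = -308 (N = 5*(-28*11/5) = 5*(-308/5) = -308)
1/((-87 - 77)*25 + N) = 1/((-87 - 77)*25 - 308) = 1/(-164*25 - 308) = 1/(-4100 - 308) = 1/(-4408) = -1/4408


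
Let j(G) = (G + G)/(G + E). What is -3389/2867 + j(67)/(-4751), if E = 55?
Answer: -16104288/13621117 ≈ -1.1823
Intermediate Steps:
j(G) = 2*G/(55 + G) (j(G) = (G + G)/(G + 55) = (2*G)/(55 + G) = 2*G/(55 + G))
-3389/2867 + j(67)/(-4751) = -3389/2867 + (2*67/(55 + 67))/(-4751) = -3389*1/2867 + (2*67/122)*(-1/4751) = -3389/2867 + (2*67*(1/122))*(-1/4751) = -3389/2867 + (67/61)*(-1/4751) = -3389/2867 - 67/289811 = -16104288/13621117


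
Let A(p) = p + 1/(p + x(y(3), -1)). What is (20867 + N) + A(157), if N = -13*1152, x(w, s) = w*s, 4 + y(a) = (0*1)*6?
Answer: 973729/161 ≈ 6048.0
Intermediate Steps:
y(a) = -4 (y(a) = -4 + (0*1)*6 = -4 + 0*6 = -4 + 0 = -4)
x(w, s) = s*w
N = -14976
A(p) = p + 1/(4 + p) (A(p) = p + 1/(p - 1*(-4)) = p + 1/(p + 4) = p + 1/(4 + p))
(20867 + N) + A(157) = (20867 - 14976) + (1 + 157**2 + 4*157)/(4 + 157) = 5891 + (1 + 24649 + 628)/161 = 5891 + (1/161)*25278 = 5891 + 25278/161 = 973729/161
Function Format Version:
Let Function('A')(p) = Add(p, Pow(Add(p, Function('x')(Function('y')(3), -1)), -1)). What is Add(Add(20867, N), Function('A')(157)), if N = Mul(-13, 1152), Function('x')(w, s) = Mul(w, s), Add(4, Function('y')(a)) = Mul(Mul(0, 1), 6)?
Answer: Rational(973729, 161) ≈ 6048.0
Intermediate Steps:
Function('y')(a) = -4 (Function('y')(a) = Add(-4, Mul(Mul(0, 1), 6)) = Add(-4, Mul(0, 6)) = Add(-4, 0) = -4)
Function('x')(w, s) = Mul(s, w)
N = -14976
Function('A')(p) = Add(p, Pow(Add(4, p), -1)) (Function('A')(p) = Add(p, Pow(Add(p, Mul(-1, -4)), -1)) = Add(p, Pow(Add(p, 4), -1)) = Add(p, Pow(Add(4, p), -1)))
Add(Add(20867, N), Function('A')(157)) = Add(Add(20867, -14976), Mul(Pow(Add(4, 157), -1), Add(1, Pow(157, 2), Mul(4, 157)))) = Add(5891, Mul(Pow(161, -1), Add(1, 24649, 628))) = Add(5891, Mul(Rational(1, 161), 25278)) = Add(5891, Rational(25278, 161)) = Rational(973729, 161)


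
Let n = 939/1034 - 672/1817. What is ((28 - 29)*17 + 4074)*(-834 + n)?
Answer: -6352813851609/1878778 ≈ -3.3814e+6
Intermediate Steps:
n = 1011315/1878778 (n = 939*(1/1034) - 672*1/1817 = 939/1034 - 672/1817 = 1011315/1878778 ≈ 0.53828)
((28 - 29)*17 + 4074)*(-834 + n) = ((28 - 29)*17 + 4074)*(-834 + 1011315/1878778) = (-1*17 + 4074)*(-1565889537/1878778) = (-17 + 4074)*(-1565889537/1878778) = 4057*(-1565889537/1878778) = -6352813851609/1878778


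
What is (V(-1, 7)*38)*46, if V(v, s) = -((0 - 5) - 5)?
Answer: 17480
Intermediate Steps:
V(v, s) = 10 (V(v, s) = -(-5 - 5) = -1*(-10) = 10)
(V(-1, 7)*38)*46 = (10*38)*46 = 380*46 = 17480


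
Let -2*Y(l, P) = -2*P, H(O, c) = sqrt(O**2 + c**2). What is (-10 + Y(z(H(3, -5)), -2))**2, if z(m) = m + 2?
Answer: 144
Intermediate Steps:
z(m) = 2 + m
Y(l, P) = P (Y(l, P) = -(-1)*P = P)
(-10 + Y(z(H(3, -5)), -2))**2 = (-10 - 2)**2 = (-12)**2 = 144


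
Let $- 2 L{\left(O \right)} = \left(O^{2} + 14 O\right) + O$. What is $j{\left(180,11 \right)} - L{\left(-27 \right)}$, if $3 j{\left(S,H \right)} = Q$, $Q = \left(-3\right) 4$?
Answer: $158$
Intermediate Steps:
$Q = -12$
$j{\left(S,H \right)} = -4$ ($j{\left(S,H \right)} = \frac{1}{3} \left(-12\right) = -4$)
$L{\left(O \right)} = - \frac{15 O}{2} - \frac{O^{2}}{2}$ ($L{\left(O \right)} = - \frac{\left(O^{2} + 14 O\right) + O}{2} = - \frac{O^{2} + 15 O}{2} = - \frac{15 O}{2} - \frac{O^{2}}{2}$)
$j{\left(180,11 \right)} - L{\left(-27 \right)} = -4 - \left(- \frac{1}{2}\right) \left(-27\right) \left(15 - 27\right) = -4 - \left(- \frac{1}{2}\right) \left(-27\right) \left(-12\right) = -4 - -162 = -4 + 162 = 158$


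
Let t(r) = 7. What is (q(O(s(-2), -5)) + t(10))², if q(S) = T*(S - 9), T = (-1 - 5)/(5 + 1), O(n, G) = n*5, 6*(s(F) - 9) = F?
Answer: 6724/9 ≈ 747.11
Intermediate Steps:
s(F) = 9 + F/6
O(n, G) = 5*n
T = -1 (T = -6/6 = -6*⅙ = -1)
q(S) = 9 - S (q(S) = -(S - 9) = -(-9 + S) = 9 - S)
(q(O(s(-2), -5)) + t(10))² = ((9 - 5*(9 + (⅙)*(-2))) + 7)² = ((9 - 5*(9 - ⅓)) + 7)² = ((9 - 5*26/3) + 7)² = ((9 - 1*130/3) + 7)² = ((9 - 130/3) + 7)² = (-103/3 + 7)² = (-82/3)² = 6724/9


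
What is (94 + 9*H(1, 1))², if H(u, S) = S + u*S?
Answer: 12544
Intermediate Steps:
H(u, S) = S + S*u
(94 + 9*H(1, 1))² = (94 + 9*(1*(1 + 1)))² = (94 + 9*(1*2))² = (94 + 9*2)² = (94 + 18)² = 112² = 12544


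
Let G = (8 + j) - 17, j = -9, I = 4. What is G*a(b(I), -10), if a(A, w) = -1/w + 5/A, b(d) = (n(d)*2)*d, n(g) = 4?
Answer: -369/80 ≈ -4.6125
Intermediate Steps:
b(d) = 8*d (b(d) = (4*2)*d = 8*d)
G = -18 (G = (8 - 9) - 17 = -1 - 17 = -18)
G*a(b(I), -10) = -18*(-1/(-10) + 5/((8*4))) = -18*(-1*(-⅒) + 5/32) = -18*(⅒ + 5*(1/32)) = -18*(⅒ + 5/32) = -18*41/160 = -369/80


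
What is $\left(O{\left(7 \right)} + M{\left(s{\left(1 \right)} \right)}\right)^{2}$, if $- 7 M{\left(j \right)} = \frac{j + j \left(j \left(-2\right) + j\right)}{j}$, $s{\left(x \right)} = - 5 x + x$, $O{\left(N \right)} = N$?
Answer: $\frac{1936}{49} \approx 39.51$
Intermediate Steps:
$s{\left(x \right)} = - 4 x$
$M{\left(j \right)} = - \frac{j - j^{2}}{7 j}$ ($M{\left(j \right)} = - \frac{\left(j + j \left(j \left(-2\right) + j\right)\right) \frac{1}{j}}{7} = - \frac{\left(j + j \left(- 2 j + j\right)\right) \frac{1}{j}}{7} = - \frac{\left(j + j \left(- j\right)\right) \frac{1}{j}}{7} = - \frac{\left(j - j^{2}\right) \frac{1}{j}}{7} = - \frac{\frac{1}{j} \left(j - j^{2}\right)}{7} = - \frac{j - j^{2}}{7 j}$)
$\left(O{\left(7 \right)} + M{\left(s{\left(1 \right)} \right)}\right)^{2} = \left(7 + \left(- \frac{1}{7} + \frac{\left(-4\right) 1}{7}\right)\right)^{2} = \left(7 + \left(- \frac{1}{7} + \frac{1}{7} \left(-4\right)\right)\right)^{2} = \left(7 - \frac{5}{7}\right)^{2} = \left(\frac{44}{7}\right)^{2} = \frac{1936}{49}$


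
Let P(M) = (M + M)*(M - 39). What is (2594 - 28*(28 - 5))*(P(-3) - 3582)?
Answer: -6493500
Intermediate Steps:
P(M) = 2*M*(-39 + M) (P(M) = (2*M)*(-39 + M) = 2*M*(-39 + M))
(2594 - 28*(28 - 5))*(P(-3) - 3582) = (2594 - 28*(28 - 5))*(2*(-3)*(-39 - 3) - 3582) = (2594 - 28*23)*(2*(-3)*(-42) - 3582) = (2594 - 644)*(252 - 3582) = 1950*(-3330) = -6493500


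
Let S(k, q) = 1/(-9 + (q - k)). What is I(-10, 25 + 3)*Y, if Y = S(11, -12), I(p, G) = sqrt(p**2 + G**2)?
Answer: -sqrt(221)/16 ≈ -0.92913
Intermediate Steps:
S(k, q) = 1/(-9 + q - k)
I(p, G) = sqrt(G**2 + p**2)
Y = -1/32 (Y = 1/(-9 - 12 - 1*11) = 1/(-9 - 12 - 11) = 1/(-32) = -1/32 ≈ -0.031250)
I(-10, 25 + 3)*Y = sqrt((25 + 3)**2 + (-10)**2)*(-1/32) = sqrt(28**2 + 100)*(-1/32) = sqrt(784 + 100)*(-1/32) = sqrt(884)*(-1/32) = (2*sqrt(221))*(-1/32) = -sqrt(221)/16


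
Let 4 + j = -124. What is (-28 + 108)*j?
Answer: -10240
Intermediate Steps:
j = -128 (j = -4 - 124 = -128)
(-28 + 108)*j = (-28 + 108)*(-128) = 80*(-128) = -10240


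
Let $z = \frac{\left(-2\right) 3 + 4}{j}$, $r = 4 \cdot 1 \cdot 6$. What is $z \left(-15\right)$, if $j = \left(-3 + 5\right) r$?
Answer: $\frac{5}{8} \approx 0.625$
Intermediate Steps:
$r = 24$ ($r = 4 \cdot 6 = 24$)
$j = 48$ ($j = \left(-3 + 5\right) 24 = 2 \cdot 24 = 48$)
$z = - \frac{1}{24}$ ($z = \frac{\left(-2\right) 3 + 4}{48} = \left(-6 + 4\right) \frac{1}{48} = \left(-2\right) \frac{1}{48} = - \frac{1}{24} \approx -0.041667$)
$z \left(-15\right) = \left(- \frac{1}{24}\right) \left(-15\right) = \frac{5}{8}$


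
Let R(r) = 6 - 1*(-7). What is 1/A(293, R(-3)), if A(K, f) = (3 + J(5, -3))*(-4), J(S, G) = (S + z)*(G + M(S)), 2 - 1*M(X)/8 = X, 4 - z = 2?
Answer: 1/744 ≈ 0.0013441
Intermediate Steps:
z = 2 (z = 4 - 1*2 = 4 - 2 = 2)
M(X) = 16 - 8*X
J(S, G) = (2 + S)*(16 + G - 8*S) (J(S, G) = (S + 2)*(G + (16 - 8*S)) = (2 + S)*(16 + G - 8*S))
R(r) = 13 (R(r) = 6 + 7 = 13)
A(K, f) = 744 (A(K, f) = (3 + (32 - 8*5² + 2*(-3) - 3*5))*(-4) = (3 + (32 - 8*25 - 6 - 15))*(-4) = (3 + (32 - 200 - 6 - 15))*(-4) = (3 - 189)*(-4) = -186*(-4) = 744)
1/A(293, R(-3)) = 1/744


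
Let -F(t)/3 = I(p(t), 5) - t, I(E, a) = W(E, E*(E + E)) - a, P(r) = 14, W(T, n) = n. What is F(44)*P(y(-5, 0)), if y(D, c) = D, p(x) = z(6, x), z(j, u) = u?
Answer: -160566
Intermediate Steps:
p(x) = x
I(E, a) = -a + 2*E**2 (I(E, a) = E*(E + E) - a = E*(2*E) - a = 2*E**2 - a = -a + 2*E**2)
F(t) = 15 - 6*t**2 + 3*t (F(t) = -3*((-1*5 + 2*t**2) - t) = -3*((-5 + 2*t**2) - t) = -3*(-5 - t + 2*t**2) = 15 - 6*t**2 + 3*t)
F(44)*P(y(-5, 0)) = (15 - 6*44**2 + 3*44)*14 = (15 - 6*1936 + 132)*14 = (15 - 11616 + 132)*14 = -11469*14 = -160566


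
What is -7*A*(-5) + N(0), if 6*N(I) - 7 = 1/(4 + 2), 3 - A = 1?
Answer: 2563/36 ≈ 71.194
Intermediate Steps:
A = 2 (A = 3 - 1*1 = 3 - 1 = 2)
N(I) = 43/36 (N(I) = 7/6 + 1/(6*(4 + 2)) = 7/6 + (⅙)/6 = 7/6 + (⅙)*(⅙) = 7/6 + 1/36 = 43/36)
-7*A*(-5) + N(0) = -14*(-5) + 43/36 = -7*(-10) + 43/36 = 70 + 43/36 = 2563/36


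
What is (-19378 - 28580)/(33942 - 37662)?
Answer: 7993/620 ≈ 12.892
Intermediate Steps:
(-19378 - 28580)/(33942 - 37662) = -47958/(-3720) = -47958*(-1/3720) = 7993/620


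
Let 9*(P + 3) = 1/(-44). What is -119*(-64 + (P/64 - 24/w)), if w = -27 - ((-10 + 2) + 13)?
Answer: 190899443/25344 ≈ 7532.3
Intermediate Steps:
w = -32 (w = -27 - (-8 + 13) = -27 - 1*5 = -27 - 5 = -32)
P = -1189/396 (P = -3 + (⅑)/(-44) = -3 + (⅑)*(-1/44) = -3 - 1/396 = -1189/396 ≈ -3.0025)
-119*(-64 + (P/64 - 24/w)) = -119*(-64 + (-1189/396/64 - 24/(-32))) = -119*(-64 + (-1189/396*1/64 - 24*(-1/32))) = -119*(-64 + (-1189/25344 + ¾)) = -119*(-64 + 17819/25344) = -119*(-1604197/25344) = 190899443/25344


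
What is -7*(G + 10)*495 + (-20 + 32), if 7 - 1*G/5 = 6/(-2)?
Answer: -207888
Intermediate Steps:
G = 50 (G = 35 - 30/(-2) = 35 - 30*(-1)/2 = 35 - 5*(-3) = 35 + 15 = 50)
-7*(G + 10)*495 + (-20 + 32) = -7*(50 + 10)*495 + (-20 + 32) = -7*60*495 + 12 = -420*495 + 12 = -207900 + 12 = -207888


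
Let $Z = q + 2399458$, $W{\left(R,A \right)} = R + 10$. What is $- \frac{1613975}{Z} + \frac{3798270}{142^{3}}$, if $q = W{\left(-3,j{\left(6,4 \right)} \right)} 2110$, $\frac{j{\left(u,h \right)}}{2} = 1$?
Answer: $\frac{284288408485}{432039378854} \approx 0.65802$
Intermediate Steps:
$j{\left(u,h \right)} = 2$ ($j{\left(u,h \right)} = 2 \cdot 1 = 2$)
$W{\left(R,A \right)} = 10 + R$
$q = 14770$ ($q = \left(10 - 3\right) 2110 = 7 \cdot 2110 = 14770$)
$Z = 2414228$ ($Z = 14770 + 2399458 = 2414228$)
$- \frac{1613975}{Z} + \frac{3798270}{142^{3}} = - \frac{1613975}{2414228} + \frac{3798270}{142^{3}} = \left(-1613975\right) \frac{1}{2414228} + \frac{3798270}{2863288} = - \frac{1613975}{2414228} + 3798270 \cdot \frac{1}{2863288} = - \frac{1613975}{2414228} + \frac{1899135}{1431644} = \frac{284288408485}{432039378854}$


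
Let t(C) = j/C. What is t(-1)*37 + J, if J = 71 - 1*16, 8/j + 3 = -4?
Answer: 681/7 ≈ 97.286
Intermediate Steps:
j = -8/7 (j = 8/(-3 - 4) = 8/(-7) = 8*(-1/7) = -8/7 ≈ -1.1429)
J = 55 (J = 71 - 16 = 55)
t(C) = -8/(7*C)
t(-1)*37 + J = -8/7/(-1)*37 + 55 = -8/7*(-1)*37 + 55 = (8/7)*37 + 55 = 296/7 + 55 = 681/7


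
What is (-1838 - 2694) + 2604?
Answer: -1928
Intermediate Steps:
(-1838 - 2694) + 2604 = -4532 + 2604 = -1928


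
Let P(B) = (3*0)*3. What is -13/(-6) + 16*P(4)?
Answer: 13/6 ≈ 2.1667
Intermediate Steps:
P(B) = 0 (P(B) = 0*3 = 0)
-13/(-6) + 16*P(4) = -13/(-6) + 16*0 = -13*(-1/6) + 0 = 13/6 + 0 = 13/6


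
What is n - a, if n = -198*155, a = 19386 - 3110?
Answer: -46966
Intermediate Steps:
a = 16276
n = -30690
n - a = -30690 - 1*16276 = -30690 - 16276 = -46966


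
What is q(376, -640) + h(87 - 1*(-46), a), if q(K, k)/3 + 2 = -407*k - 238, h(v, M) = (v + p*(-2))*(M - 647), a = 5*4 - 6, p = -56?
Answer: 625635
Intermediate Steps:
a = 14 (a = 20 - 6 = 14)
h(v, M) = (-647 + M)*(112 + v) (h(v, M) = (v - 56*(-2))*(M - 647) = (v + 112)*(-647 + M) = (112 + v)*(-647 + M) = (-647 + M)*(112 + v))
q(K, k) = -720 - 1221*k (q(K, k) = -6 + 3*(-407*k - 238) = -6 + 3*(-238 - 407*k) = -6 + (-714 - 1221*k) = -720 - 1221*k)
q(376, -640) + h(87 - 1*(-46), a) = (-720 - 1221*(-640)) + (-72464 - 647*(87 - 1*(-46)) + 112*14 + 14*(87 - 1*(-46))) = (-720 + 781440) + (-72464 - 647*(87 + 46) + 1568 + 14*(87 + 46)) = 780720 + (-72464 - 647*133 + 1568 + 14*133) = 780720 + (-72464 - 86051 + 1568 + 1862) = 780720 - 155085 = 625635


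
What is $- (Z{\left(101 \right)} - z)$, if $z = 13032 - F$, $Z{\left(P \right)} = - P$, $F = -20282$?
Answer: $33415$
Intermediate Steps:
$z = 33314$ ($z = 13032 - -20282 = 13032 + 20282 = 33314$)
$- (Z{\left(101 \right)} - z) = - (\left(-1\right) 101 - 33314) = - (-101 - 33314) = \left(-1\right) \left(-33415\right) = 33415$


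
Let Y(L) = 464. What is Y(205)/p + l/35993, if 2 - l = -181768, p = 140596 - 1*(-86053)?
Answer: 41214689482/8157777457 ≈ 5.0522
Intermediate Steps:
p = 226649 (p = 140596 + 86053 = 226649)
l = 181770 (l = 2 - 1*(-181768) = 2 + 181768 = 181770)
Y(205)/p + l/35993 = 464/226649 + 181770/35993 = 41214689482/8157777457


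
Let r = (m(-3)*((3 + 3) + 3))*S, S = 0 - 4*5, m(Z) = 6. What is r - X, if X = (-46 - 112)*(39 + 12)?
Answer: 6978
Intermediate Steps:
S = -20 (S = 0 - 20 = -20)
X = -8058 (X = -158*51 = -8058)
r = -1080 (r = (6*((3 + 3) + 3))*(-20) = (6*(6 + 3))*(-20) = (6*9)*(-20) = 54*(-20) = -1080)
r - X = -1080 - 1*(-8058) = -1080 + 8058 = 6978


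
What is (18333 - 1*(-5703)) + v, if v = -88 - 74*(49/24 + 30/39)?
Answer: 3703439/156 ≈ 23740.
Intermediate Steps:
v = -46177/156 (v = -88 - 74*(49*(1/24) + 30*(1/39)) = -88 - 74*(49/24 + 10/13) = -88 - 74*877/312 = -88 - 32449/156 = -46177/156 ≈ -296.01)
(18333 - 1*(-5703)) + v = (18333 - 1*(-5703)) - 46177/156 = (18333 + 5703) - 46177/156 = 24036 - 46177/156 = 3703439/156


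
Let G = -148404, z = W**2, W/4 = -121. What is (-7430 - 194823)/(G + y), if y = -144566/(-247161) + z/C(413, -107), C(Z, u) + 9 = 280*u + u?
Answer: 375867695018427/275807909514886 ≈ 1.3628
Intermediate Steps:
C(Z, u) = -9 + 281*u (C(Z, u) = -9 + (280*u + u) = -9 + 281*u)
W = -484 (W = 4*(-121) = -484)
z = 234256 (z = (-484)**2 = 234256)
y = -13387745050/1858403559 (y = -144566/(-247161) + 234256/(-9 + 281*(-107)) = -144566*(-1/247161) + 234256/(-9 - 30067) = 144566/247161 + 234256/(-30076) = 144566/247161 + 234256*(-1/30076) = 144566/247161 - 58564/7519 = -13387745050/1858403559 ≈ -7.2039)
(-7430 - 194823)/(G + y) = (-7430 - 194823)/(-148404 - 13387745050/1858403559) = -202253/(-275807909514886/1858403559) = -202253*(-1858403559/275807909514886) = 375867695018427/275807909514886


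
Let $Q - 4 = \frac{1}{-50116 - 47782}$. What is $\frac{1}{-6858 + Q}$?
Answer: $- \frac{97898}{670992893} \approx -0.0001459$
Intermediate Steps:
$Q = \frac{391591}{97898}$ ($Q = 4 + \frac{1}{-50116 - 47782} = 4 + \frac{1}{-97898} = 4 - \frac{1}{97898} = \frac{391591}{97898} \approx 4.0$)
$\frac{1}{-6858 + Q} = \frac{1}{-6858 + \frac{391591}{97898}} = \frac{1}{- \frac{670992893}{97898}} = - \frac{97898}{670992893}$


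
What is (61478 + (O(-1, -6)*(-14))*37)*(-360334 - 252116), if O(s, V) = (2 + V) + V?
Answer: -40824692100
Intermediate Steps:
O(s, V) = 2 + 2*V
(61478 + (O(-1, -6)*(-14))*37)*(-360334 - 252116) = (61478 + ((2 + 2*(-6))*(-14))*37)*(-360334 - 252116) = (61478 + ((2 - 12)*(-14))*37)*(-612450) = (61478 - 10*(-14)*37)*(-612450) = (61478 + 140*37)*(-612450) = (61478 + 5180)*(-612450) = 66658*(-612450) = -40824692100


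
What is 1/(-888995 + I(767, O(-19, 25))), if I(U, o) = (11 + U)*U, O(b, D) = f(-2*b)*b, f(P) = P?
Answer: -1/292269 ≈ -3.4215e-6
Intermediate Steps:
O(b, D) = -2*b² (O(b, D) = (-2*b)*b = -2*b²)
I(U, o) = U*(11 + U)
1/(-888995 + I(767, O(-19, 25))) = 1/(-888995 + 767*(11 + 767)) = 1/(-888995 + 767*778) = 1/(-888995 + 596726) = 1/(-292269) = -1/292269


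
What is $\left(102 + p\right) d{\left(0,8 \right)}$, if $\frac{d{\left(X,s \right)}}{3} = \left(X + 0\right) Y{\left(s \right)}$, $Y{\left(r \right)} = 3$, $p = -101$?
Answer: $0$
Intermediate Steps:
$d{\left(X,s \right)} = 9 X$ ($d{\left(X,s \right)} = 3 \left(X + 0\right) 3 = 3 X 3 = 3 \cdot 3 X = 9 X$)
$\left(102 + p\right) d{\left(0,8 \right)} = \left(102 - 101\right) 9 \cdot 0 = 1 \cdot 0 = 0$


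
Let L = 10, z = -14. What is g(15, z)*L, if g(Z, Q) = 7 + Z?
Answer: 220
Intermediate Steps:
g(15, z)*L = (7 + 15)*10 = 22*10 = 220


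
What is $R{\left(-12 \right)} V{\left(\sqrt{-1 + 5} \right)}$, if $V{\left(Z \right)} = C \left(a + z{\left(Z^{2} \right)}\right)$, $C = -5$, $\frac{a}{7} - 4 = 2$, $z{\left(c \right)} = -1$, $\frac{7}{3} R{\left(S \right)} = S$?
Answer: $\frac{7380}{7} \approx 1054.3$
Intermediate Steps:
$R{\left(S \right)} = \frac{3 S}{7}$
$a = 42$ ($a = 28 + 7 \cdot 2 = 28 + 14 = 42$)
$V{\left(Z \right)} = -205$ ($V{\left(Z \right)} = - 5 \left(42 - 1\right) = \left(-5\right) 41 = -205$)
$R{\left(-12 \right)} V{\left(\sqrt{-1 + 5} \right)} = \frac{3}{7} \left(-12\right) \left(-205\right) = \left(- \frac{36}{7}\right) \left(-205\right) = \frac{7380}{7}$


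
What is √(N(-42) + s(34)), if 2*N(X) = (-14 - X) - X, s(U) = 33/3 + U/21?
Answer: 10*√210/21 ≈ 6.9007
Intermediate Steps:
s(U) = 11 + U/21 (s(U) = 33*(⅓) + U*(1/21) = 11 + U/21)
N(X) = -7 - X (N(X) = ((-14 - X) - X)/2 = (-14 - 2*X)/2 = -7 - X)
√(N(-42) + s(34)) = √((-7 - 1*(-42)) + (11 + (1/21)*34)) = √((-7 + 42) + (11 + 34/21)) = √(35 + 265/21) = √(1000/21) = 10*√210/21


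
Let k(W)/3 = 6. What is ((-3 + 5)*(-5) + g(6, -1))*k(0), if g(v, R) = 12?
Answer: 36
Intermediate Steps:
k(W) = 18 (k(W) = 3*6 = 18)
((-3 + 5)*(-5) + g(6, -1))*k(0) = ((-3 + 5)*(-5) + 12)*18 = (2*(-5) + 12)*18 = (-10 + 12)*18 = 2*18 = 36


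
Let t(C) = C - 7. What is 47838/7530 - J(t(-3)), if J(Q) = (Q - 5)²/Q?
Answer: 72421/2510 ≈ 28.853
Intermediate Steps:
t(C) = -7 + C
J(Q) = (-5 + Q)²/Q
47838/7530 - J(t(-3)) = 47838/7530 - (-5 + (-7 - 3))²/(-7 - 3) = 47838*(1/7530) - (-5 - 10)²/(-10) = 7973/1255 - (-1)*(-15)²/10 = 7973/1255 - (-1)*225/10 = 7973/1255 - 1*(-45/2) = 7973/1255 + 45/2 = 72421/2510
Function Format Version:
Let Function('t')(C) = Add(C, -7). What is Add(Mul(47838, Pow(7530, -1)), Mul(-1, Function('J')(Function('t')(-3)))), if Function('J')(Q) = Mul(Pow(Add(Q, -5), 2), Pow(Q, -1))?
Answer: Rational(72421, 2510) ≈ 28.853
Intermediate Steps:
Function('t')(C) = Add(-7, C)
Function('J')(Q) = Mul(Pow(Q, -1), Pow(Add(-5, Q), 2)) (Function('J')(Q) = Mul(Pow(Add(-5, Q), 2), Pow(Q, -1)) = Mul(Pow(Q, -1), Pow(Add(-5, Q), 2)))
Add(Mul(47838, Pow(7530, -1)), Mul(-1, Function('J')(Function('t')(-3)))) = Add(Mul(47838, Pow(7530, -1)), Mul(-1, Mul(Pow(Add(-7, -3), -1), Pow(Add(-5, Add(-7, -3)), 2)))) = Add(Mul(47838, Rational(1, 7530)), Mul(-1, Mul(Pow(-10, -1), Pow(Add(-5, -10), 2)))) = Add(Rational(7973, 1255), Mul(-1, Mul(Rational(-1, 10), Pow(-15, 2)))) = Add(Rational(7973, 1255), Mul(-1, Mul(Rational(-1, 10), 225))) = Add(Rational(7973, 1255), Mul(-1, Rational(-45, 2))) = Add(Rational(7973, 1255), Rational(45, 2)) = Rational(72421, 2510)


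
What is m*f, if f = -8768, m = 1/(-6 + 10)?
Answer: -2192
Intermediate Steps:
m = 1/4 ≈ 0.25000
m*f = (1/4)*(-8768) = -2192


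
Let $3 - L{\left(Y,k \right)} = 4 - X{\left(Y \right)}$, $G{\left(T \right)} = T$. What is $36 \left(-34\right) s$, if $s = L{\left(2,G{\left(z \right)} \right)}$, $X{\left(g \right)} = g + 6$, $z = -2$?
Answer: $-8568$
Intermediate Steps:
$X{\left(g \right)} = 6 + g$
$L{\left(Y,k \right)} = 5 + Y$ ($L{\left(Y,k \right)} = 3 - \left(4 - \left(6 + Y\right)\right) = 3 - \left(-2 - Y\right) = 3 + \left(2 + Y\right) = 5 + Y$)
$s = 7$ ($s = 5 + 2 = 7$)
$36 \left(-34\right) s = 36 \left(-34\right) 7 = \left(-1224\right) 7 = -8568$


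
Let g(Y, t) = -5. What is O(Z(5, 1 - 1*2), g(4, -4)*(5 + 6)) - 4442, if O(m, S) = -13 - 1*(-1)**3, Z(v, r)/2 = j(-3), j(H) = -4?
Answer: -4454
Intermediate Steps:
Z(v, r) = -8 (Z(v, r) = 2*(-4) = -8)
O(m, S) = -12 (O(m, S) = -13 - 1*(-1) = -13 + 1 = -12)
O(Z(5, 1 - 1*2), g(4, -4)*(5 + 6)) - 4442 = -12 - 4442 = -4454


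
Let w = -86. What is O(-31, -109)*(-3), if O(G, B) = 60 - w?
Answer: -438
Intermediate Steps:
O(G, B) = 146 (O(G, B) = 60 - 1*(-86) = 60 + 86 = 146)
O(-31, -109)*(-3) = 146*(-3) = -438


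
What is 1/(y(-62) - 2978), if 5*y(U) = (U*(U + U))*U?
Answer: -5/491546 ≈ -1.0172e-5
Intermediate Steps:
y(U) = 2*U³/5 (y(U) = ((U*(U + U))*U)/5 = ((U*(2*U))*U)/5 = ((2*U²)*U)/5 = (2*U³)/5 = 2*U³/5)
1/(y(-62) - 2978) = 1/((⅖)*(-62)³ - 2978) = 1/((⅖)*(-238328) - 2978) = 1/(-476656/5 - 2978) = 1/(-491546/5) = -5/491546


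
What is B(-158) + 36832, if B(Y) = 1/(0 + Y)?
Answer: 5819455/158 ≈ 36832.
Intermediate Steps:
B(Y) = 1/Y
B(-158) + 36832 = 1/(-158) + 36832 = -1/158 + 36832 = 5819455/158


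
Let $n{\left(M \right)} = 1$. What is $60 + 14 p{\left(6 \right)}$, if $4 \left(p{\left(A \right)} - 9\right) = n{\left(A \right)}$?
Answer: $\frac{379}{2} \approx 189.5$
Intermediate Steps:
$p{\left(A \right)} = \frac{37}{4}$ ($p{\left(A \right)} = 9 + \frac{1}{4} \cdot 1 = 9 + \frac{1}{4} = \frac{37}{4}$)
$60 + 14 p{\left(6 \right)} = 60 + 14 \cdot \frac{37}{4} = 60 + \frac{259}{2} = \frac{379}{2}$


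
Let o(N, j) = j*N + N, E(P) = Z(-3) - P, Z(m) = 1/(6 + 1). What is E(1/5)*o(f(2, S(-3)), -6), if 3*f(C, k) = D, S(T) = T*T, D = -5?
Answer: -10/21 ≈ -0.47619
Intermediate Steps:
S(T) = T²
Z(m) = ⅐ (Z(m) = 1/7 = ⅐)
f(C, k) = -5/3 (f(C, k) = (⅓)*(-5) = -5/3)
E(P) = ⅐ - P
o(N, j) = N + N*j (o(N, j) = N*j + N = N + N*j)
E(1/5)*o(f(2, S(-3)), -6) = (⅐ - 1/5)*(-5*(1 - 6)/3) = (⅐ - 1*⅕)*(-5/3*(-5)) = (⅐ - ⅕)*(25/3) = -2/35*25/3 = -10/21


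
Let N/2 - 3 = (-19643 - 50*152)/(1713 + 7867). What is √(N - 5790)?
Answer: I*√132839168370/4790 ≈ 76.09*I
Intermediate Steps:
N = 1497/4790 (N = 6 + 2*((-19643 - 50*152)/(1713 + 7867)) = 6 + 2*((-19643 - 7600)/9580) = 6 + 2*(-27243*1/9580) = 6 + 2*(-27243/9580) = 6 - 27243/4790 = 1497/4790 ≈ 0.31253)
√(N - 5790) = √(1497/4790 - 5790) = √(-27732603/4790) = I*√132839168370/4790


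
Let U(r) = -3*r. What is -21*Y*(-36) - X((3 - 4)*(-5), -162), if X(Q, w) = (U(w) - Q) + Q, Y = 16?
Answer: 11610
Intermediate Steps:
X(Q, w) = -3*w (X(Q, w) = (-3*w - Q) + Q = (-Q - 3*w) + Q = -3*w)
-21*Y*(-36) - X((3 - 4)*(-5), -162) = -21*16*(-36) - (-3)*(-162) = -336*(-36) - 1*486 = 12096 - 486 = 11610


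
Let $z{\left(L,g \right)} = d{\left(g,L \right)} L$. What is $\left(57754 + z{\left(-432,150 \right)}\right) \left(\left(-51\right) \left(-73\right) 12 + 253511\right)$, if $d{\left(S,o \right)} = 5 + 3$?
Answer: $16190957726$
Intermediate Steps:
$d{\left(S,o \right)} = 8$
$z{\left(L,g \right)} = 8 L$
$\left(57754 + z{\left(-432,150 \right)}\right) \left(\left(-51\right) \left(-73\right) 12 + 253511\right) = \left(57754 + 8 \left(-432\right)\right) \left(\left(-51\right) \left(-73\right) 12 + 253511\right) = \left(57754 - 3456\right) \left(3723 \cdot 12 + 253511\right) = 54298 \left(44676 + 253511\right) = 54298 \cdot 298187 = 16190957726$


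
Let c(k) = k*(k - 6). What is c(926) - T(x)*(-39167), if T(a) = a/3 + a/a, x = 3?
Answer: 930254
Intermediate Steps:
c(k) = k*(-6 + k)
T(a) = 1 + a/3 (T(a) = a*(1/3) + 1 = a/3 + 1 = 1 + a/3)
c(926) - T(x)*(-39167) = 926*(-6 + 926) - (1 + (1/3)*3)*(-39167) = 926*920 - (1 + 1)*(-39167) = 851920 - 2*(-39167) = 851920 - 1*(-78334) = 851920 + 78334 = 930254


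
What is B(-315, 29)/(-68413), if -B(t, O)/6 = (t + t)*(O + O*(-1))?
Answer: 0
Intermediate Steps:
B(t, O) = 0 (B(t, O) = -6*(t + t)*(O + O*(-1)) = -6*2*t*(O - O) = -6*2*t*0 = -6*0 = 0)
B(-315, 29)/(-68413) = 0/(-68413) = 0*(-1/68413) = 0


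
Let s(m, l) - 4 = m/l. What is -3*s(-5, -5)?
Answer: -15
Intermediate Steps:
s(m, l) = 4 + m/l
-3*s(-5, -5) = -3*(4 - 5/(-5)) = -3*(4 - 5*(-⅕)) = -3*(4 + 1) = -3*5 = -15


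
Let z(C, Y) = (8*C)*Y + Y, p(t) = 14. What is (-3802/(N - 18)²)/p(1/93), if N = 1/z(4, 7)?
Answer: -14491323/17280649 ≈ -0.83859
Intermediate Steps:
z(C, Y) = Y + 8*C*Y (z(C, Y) = 8*C*Y + Y = Y + 8*C*Y)
N = 1/231 (N = 1/(7*(1 + 8*4)) = 1/(7*(1 + 32)) = 1/(7*33) = 1/231 ≈ 0.0043290)
(-3802/(N - 18)²)/p(1/93) = -3802/(1/231 - 18)²/14 = -3802/((-4157/231)²)*(1/14) = -3802/17280649/53361*(1/14) = -3802*53361/17280649*(1/14) = -202878522/17280649*1/14 = -14491323/17280649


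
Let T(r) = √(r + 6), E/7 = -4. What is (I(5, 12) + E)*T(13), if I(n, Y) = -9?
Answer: -37*√19 ≈ -161.28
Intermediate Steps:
E = -28 (E = 7*(-4) = -28)
T(r) = √(6 + r)
(I(5, 12) + E)*T(13) = (-9 - 28)*√(6 + 13) = -37*√19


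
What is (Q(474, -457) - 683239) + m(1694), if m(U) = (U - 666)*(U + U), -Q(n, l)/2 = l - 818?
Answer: 2802175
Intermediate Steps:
Q(n, l) = 1636 - 2*l (Q(n, l) = -2*(l - 818) = -2*(-818 + l) = 1636 - 2*l)
m(U) = 2*U*(-666 + U) (m(U) = (-666 + U)*(2*U) = 2*U*(-666 + U))
(Q(474, -457) - 683239) + m(1694) = ((1636 - 2*(-457)) - 683239) + 2*1694*(-666 + 1694) = ((1636 + 914) - 683239) + 2*1694*1028 = (2550 - 683239) + 3482864 = -680689 + 3482864 = 2802175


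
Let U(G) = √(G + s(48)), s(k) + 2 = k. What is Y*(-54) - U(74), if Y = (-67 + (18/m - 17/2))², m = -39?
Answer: -105316875/338 - 2*√30 ≈ -3.1160e+5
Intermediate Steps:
s(k) = -2 + k
U(G) = √(46 + G) (U(G) = √(G + (-2 + 48)) = √(G + 46) = √(46 + G))
Y = 3900625/676 (Y = (-67 + (18/(-39) - 17/2))² = (-67 + (18*(-1/39) - 17*½))² = (-67 + (-6/13 - 17/2))² = (-67 - 233/26)² = (-1975/26)² = 3900625/676 ≈ 5770.2)
Y*(-54) - U(74) = (3900625/676)*(-54) - √(46 + 74) = -105316875/338 - √120 = -105316875/338 - 2*√30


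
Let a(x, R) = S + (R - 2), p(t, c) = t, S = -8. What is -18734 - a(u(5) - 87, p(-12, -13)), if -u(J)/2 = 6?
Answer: -18712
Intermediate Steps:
u(J) = -12 (u(J) = -2*6 = -12)
a(x, R) = -10 + R (a(x, R) = -8 + (R - 2) = -8 + (-2 + R) = -10 + R)
-18734 - a(u(5) - 87, p(-12, -13)) = -18734 - (-10 - 12) = -18734 - 1*(-22) = -18734 + 22 = -18712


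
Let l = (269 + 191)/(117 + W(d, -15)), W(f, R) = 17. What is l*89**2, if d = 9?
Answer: 1821830/67 ≈ 27192.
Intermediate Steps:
l = 230/67 (l = (269 + 191)/(117 + 17) = 460/134 = 460*(1/134) = 230/67 ≈ 3.4328)
l*89**2 = (230/67)*89**2 = (230/67)*7921 = 1821830/67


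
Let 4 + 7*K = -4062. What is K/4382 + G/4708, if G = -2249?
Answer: -44064277/72206596 ≈ -0.61025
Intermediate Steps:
K = -4066/7 (K = -4/7 + (⅐)*(-4062) = -4/7 - 4062/7 = -4066/7 ≈ -580.86)
K/4382 + G/4708 = -4066/7/4382 - 2249/4708 = -4066/7*1/4382 - 2249*1/4708 = -2033/15337 - 2249/4708 = -44064277/72206596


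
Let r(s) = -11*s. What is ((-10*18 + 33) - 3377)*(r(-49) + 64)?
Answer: -2124972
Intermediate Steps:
((-10*18 + 33) - 3377)*(r(-49) + 64) = ((-10*18 + 33) - 3377)*(-11*(-49) + 64) = ((-180 + 33) - 3377)*(539 + 64) = (-147 - 3377)*603 = -3524*603 = -2124972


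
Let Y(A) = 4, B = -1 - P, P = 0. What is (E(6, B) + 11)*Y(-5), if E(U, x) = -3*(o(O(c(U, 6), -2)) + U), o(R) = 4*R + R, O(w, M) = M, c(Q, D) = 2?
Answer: 92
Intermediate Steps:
o(R) = 5*R
B = -1 (B = -1 - 1*0 = -1 + 0 = -1)
E(U, x) = 30 - 3*U (E(U, x) = -3*(5*(-2) + U) = -3*(-10 + U) = 30 - 3*U)
(E(6, B) + 11)*Y(-5) = ((30 - 3*6) + 11)*4 = ((30 - 18) + 11)*4 = (12 + 11)*4 = 23*4 = 92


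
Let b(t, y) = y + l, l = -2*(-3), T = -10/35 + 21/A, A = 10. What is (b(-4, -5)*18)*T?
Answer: 1143/35 ≈ 32.657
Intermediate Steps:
T = 127/70 (T = -10/35 + 21/10 = -10*1/35 + 21*(1/10) = -2/7 + 21/10 = 127/70 ≈ 1.8143)
l = 6
b(t, y) = 6 + y (b(t, y) = y + 6 = 6 + y)
(b(-4, -5)*18)*T = ((6 - 5)*18)*(127/70) = (1*18)*(127/70) = 18*(127/70) = 1143/35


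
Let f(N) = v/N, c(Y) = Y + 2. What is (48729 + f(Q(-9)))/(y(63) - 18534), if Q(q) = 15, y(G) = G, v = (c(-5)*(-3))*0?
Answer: -16243/6157 ≈ -2.6381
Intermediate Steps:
c(Y) = 2 + Y
v = 0 (v = ((2 - 5)*(-3))*0 = -3*(-3)*0 = 9*0 = 0)
f(N) = 0 (f(N) = 0/N = 0)
(48729 + f(Q(-9)))/(y(63) - 18534) = (48729 + 0)/(63 - 18534) = 48729/(-18471) = 48729*(-1/18471) = -16243/6157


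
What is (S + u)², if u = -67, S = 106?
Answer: 1521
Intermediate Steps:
(S + u)² = (106 - 67)² = 39² = 1521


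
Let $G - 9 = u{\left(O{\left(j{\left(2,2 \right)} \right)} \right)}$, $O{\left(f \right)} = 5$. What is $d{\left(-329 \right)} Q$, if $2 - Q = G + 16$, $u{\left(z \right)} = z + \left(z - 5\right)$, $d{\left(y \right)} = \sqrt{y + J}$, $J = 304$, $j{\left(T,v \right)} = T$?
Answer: $- 140 i \approx - 140.0 i$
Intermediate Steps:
$d{\left(y \right)} = \sqrt{304 + y}$ ($d{\left(y \right)} = \sqrt{y + 304} = \sqrt{304 + y}$)
$u{\left(z \right)} = -5 + 2 z$ ($u{\left(z \right)} = z + \left(z - 5\right) = z + \left(-5 + z\right) = -5 + 2 z$)
$G = 14$ ($G = 9 + \left(-5 + 2 \cdot 5\right) = 9 + \left(-5 + 10\right) = 9 + 5 = 14$)
$Q = -28$ ($Q = 2 - \left(14 + 16\right) = 2 - 30 = -28$)
$d{\left(-329 \right)} Q = \sqrt{304 - 329} \left(-28\right) = \sqrt{-25} \left(-28\right) = 5 i \left(-28\right) = - 140 i$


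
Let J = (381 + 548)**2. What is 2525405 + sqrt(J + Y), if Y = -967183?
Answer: 2525405 + I*sqrt(104142) ≈ 2.5254e+6 + 322.71*I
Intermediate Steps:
J = 863041 (J = 929**2 = 863041)
2525405 + sqrt(J + Y) = 2525405 + sqrt(863041 - 967183) = 2525405 + sqrt(-104142) = 2525405 + I*sqrt(104142)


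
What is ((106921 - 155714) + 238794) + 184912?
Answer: 374913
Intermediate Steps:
((106921 - 155714) + 238794) + 184912 = (-48793 + 238794) + 184912 = 190001 + 184912 = 374913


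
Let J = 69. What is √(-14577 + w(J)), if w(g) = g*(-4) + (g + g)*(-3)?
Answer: I*√15267 ≈ 123.56*I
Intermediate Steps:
w(g) = -10*g (w(g) = -4*g + (2*g)*(-3) = -4*g - 6*g = -10*g)
√(-14577 + w(J)) = √(-14577 - 10*69) = √(-14577 - 690) = √(-15267) = I*√15267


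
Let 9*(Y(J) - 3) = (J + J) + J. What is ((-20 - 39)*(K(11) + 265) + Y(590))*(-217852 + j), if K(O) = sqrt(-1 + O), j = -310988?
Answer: 8162821680 + 31201560*sqrt(10) ≈ 8.2615e+9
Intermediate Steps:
Y(J) = 3 + J/3 (Y(J) = 3 + ((J + J) + J)/9 = 3 + (2*J + J)/9 = 3 + (3*J)/9 = 3 + J/3)
((-20 - 39)*(K(11) + 265) + Y(590))*(-217852 + j) = ((-20 - 39)*(sqrt(-1 + 11) + 265) + (3 + (1/3)*590))*(-217852 - 310988) = (-59*(sqrt(10) + 265) + (3 + 590/3))*(-528840) = (-59*(265 + sqrt(10)) + 599/3)*(-528840) = ((-15635 - 59*sqrt(10)) + 599/3)*(-528840) = (-46306/3 - 59*sqrt(10))*(-528840) = 8162821680 + 31201560*sqrt(10)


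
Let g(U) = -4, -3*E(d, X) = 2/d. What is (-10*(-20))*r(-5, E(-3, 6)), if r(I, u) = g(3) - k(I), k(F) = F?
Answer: 200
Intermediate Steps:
E(d, X) = -2/(3*d)
r(I, u) = -4 - I
(-10*(-20))*r(-5, E(-3, 6)) = (-10*(-20))*(-4 - 1*(-5)) = 200*(-4 + 5) = 200*1 = 200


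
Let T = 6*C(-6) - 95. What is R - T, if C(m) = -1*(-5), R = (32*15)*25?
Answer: 12065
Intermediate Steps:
R = 12000 (R = 480*25 = 12000)
C(m) = 5
T = -65 (T = 6*5 - 95 = 30 - 95 = -65)
R - T = 12000 - 1*(-65) = 12000 + 65 = 12065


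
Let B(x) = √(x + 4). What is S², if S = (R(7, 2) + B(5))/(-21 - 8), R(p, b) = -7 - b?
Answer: 36/841 ≈ 0.042806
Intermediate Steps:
B(x) = √(4 + x)
S = 6/29 (S = ((-7 - 1*2) + √(4 + 5))/(-21 - 8) = ((-7 - 2) + √9)/(-29) = (-9 + 3)*(-1/29) = -6*(-1/29) = 6/29 ≈ 0.20690)
S² = (6/29)² = 36/841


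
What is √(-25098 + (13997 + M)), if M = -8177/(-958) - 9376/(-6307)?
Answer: I*√404898828612278854/6042106 ≈ 105.31*I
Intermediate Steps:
M = 60554547/6042106 (M = -8177*(-1/958) - 9376*(-1/6307) = 8177/958 + 9376/6307 = 60554547/6042106 ≈ 10.022)
√(-25098 + (13997 + M)) = √(-25098 + (13997 + 60554547/6042106)) = √(-25098 + 84631912229/6042106) = √(-67012864159/6042106) = I*√404898828612278854/6042106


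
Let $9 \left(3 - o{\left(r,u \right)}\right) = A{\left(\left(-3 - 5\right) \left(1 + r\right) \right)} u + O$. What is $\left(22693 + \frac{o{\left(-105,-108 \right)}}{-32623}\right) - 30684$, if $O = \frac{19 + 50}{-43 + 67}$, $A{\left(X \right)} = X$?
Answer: $- \frac{18770427337}{2348856} \approx -7991.3$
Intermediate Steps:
$O = \frac{23}{8}$ ($O = \frac{69}{24} = 69 \cdot \frac{1}{24} = \frac{23}{8} \approx 2.875$)
$o{\left(r,u \right)} = \frac{193}{72} - \frac{u \left(-8 - 8 r\right)}{9}$ ($o{\left(r,u \right)} = 3 - \frac{\left(-3 - 5\right) \left(1 + r\right) u + \frac{23}{8}}{9} = 3 - \frac{- 8 \left(1 + r\right) u + \frac{23}{8}}{9} = 3 - \frac{\left(-8 - 8 r\right) u + \frac{23}{8}}{9} = 3 - \frac{u \left(-8 - 8 r\right) + \frac{23}{8}}{9} = 3 - \frac{\frac{23}{8} + u \left(-8 - 8 r\right)}{9} = 3 - \left(\frac{23}{72} + \frac{u \left(-8 - 8 r\right)}{9}\right) = \frac{193}{72} - \frac{u \left(-8 - 8 r\right)}{9}$)
$\left(22693 + \frac{o{\left(-105,-108 \right)}}{-32623}\right) - 30684 = \left(22693 + \frac{\frac{193}{72} + \frac{8}{9} \left(-108\right) \left(1 - 105\right)}{-32623}\right) - 30684 = \left(22693 + \left(\frac{193}{72} + \frac{8}{9} \left(-108\right) \left(-104\right)\right) \left(- \frac{1}{32623}\right)\right) - 30684 = \left(22693 + \left(\frac{193}{72} + 9984\right) \left(- \frac{1}{32623}\right)\right) - 30684 = \left(22693 + \frac{719041}{72} \left(- \frac{1}{32623}\right)\right) - 30684 = \left(22693 - \frac{719041}{2348856}\right) - 30684 = \frac{53301870167}{2348856} - 30684 = - \frac{18770427337}{2348856}$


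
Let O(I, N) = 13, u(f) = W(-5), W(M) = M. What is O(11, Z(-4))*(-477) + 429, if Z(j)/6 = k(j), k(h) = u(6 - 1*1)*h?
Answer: -5772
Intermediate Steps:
u(f) = -5
k(h) = -5*h
Z(j) = -30*j (Z(j) = 6*(-5*j) = -30*j)
O(11, Z(-4))*(-477) + 429 = 13*(-477) + 429 = -6201 + 429 = -5772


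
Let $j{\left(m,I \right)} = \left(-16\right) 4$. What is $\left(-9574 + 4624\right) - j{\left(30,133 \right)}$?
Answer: $-4886$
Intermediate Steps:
$j{\left(m,I \right)} = -64$
$\left(-9574 + 4624\right) - j{\left(30,133 \right)} = \left(-9574 + 4624\right) - -64 = -4950 + 64 = -4886$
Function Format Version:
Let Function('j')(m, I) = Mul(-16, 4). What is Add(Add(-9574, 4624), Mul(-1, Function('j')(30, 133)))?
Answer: -4886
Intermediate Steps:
Function('j')(m, I) = -64
Add(Add(-9574, 4624), Mul(-1, Function('j')(30, 133))) = Add(Add(-9574, 4624), Mul(-1, -64)) = Add(-4950, 64) = -4886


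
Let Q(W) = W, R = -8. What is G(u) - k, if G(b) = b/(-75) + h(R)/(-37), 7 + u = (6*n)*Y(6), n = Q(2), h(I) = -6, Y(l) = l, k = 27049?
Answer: -15012586/555 ≈ -27050.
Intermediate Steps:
n = 2
u = 65 (u = -7 + (6*2)*6 = -7 + 12*6 = -7 + 72 = 65)
G(b) = 6/37 - b/75 (G(b) = b/(-75) - 6/(-37) = b*(-1/75) - 6*(-1/37) = -b/75 + 6/37 = 6/37 - b/75)
G(u) - k = (6/37 - 1/75*65) - 1*27049 = (6/37 - 13/15) - 27049 = -391/555 - 27049 = -15012586/555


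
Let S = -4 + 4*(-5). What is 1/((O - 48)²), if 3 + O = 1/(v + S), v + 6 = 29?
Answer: 1/2704 ≈ 0.00036982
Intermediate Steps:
v = 23 (v = -6 + 29 = 23)
S = -24 (S = -4 - 20 = -24)
O = -4 (O = -3 + 1/(23 - 24) = -3 + 1/(-1) = -3 - 1 = -4)
1/((O - 48)²) = 1/((-4 - 48)²) = 1/((-52)²) = 1/2704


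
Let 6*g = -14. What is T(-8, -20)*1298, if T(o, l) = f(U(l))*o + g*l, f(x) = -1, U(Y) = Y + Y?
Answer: 212872/3 ≈ 70957.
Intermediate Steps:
U(Y) = 2*Y
g = -7/3 (g = (⅙)*(-14) = -7/3 ≈ -2.3333)
T(o, l) = -o - 7*l/3
T(-8, -20)*1298 = (-1*(-8) - 7/3*(-20))*1298 = (8 + 140/3)*1298 = (164/3)*1298 = 212872/3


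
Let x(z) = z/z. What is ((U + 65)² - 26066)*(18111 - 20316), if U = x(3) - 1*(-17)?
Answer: 42285285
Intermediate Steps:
x(z) = 1
U = 18 (U = 1 - 1*(-17) = 1 + 17 = 18)
((U + 65)² - 26066)*(18111 - 20316) = ((18 + 65)² - 26066)*(18111 - 20316) = (83² - 26066)*(-2205) = (6889 - 26066)*(-2205) = -19177*(-2205) = 42285285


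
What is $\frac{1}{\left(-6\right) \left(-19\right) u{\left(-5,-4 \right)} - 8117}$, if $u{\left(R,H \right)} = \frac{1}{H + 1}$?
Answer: $- \frac{1}{8155} \approx -0.00012262$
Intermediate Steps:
$u{\left(R,H \right)} = \frac{1}{1 + H}$
$\frac{1}{\left(-6\right) \left(-19\right) u{\left(-5,-4 \right)} - 8117} = \frac{1}{\frac{\left(-6\right) \left(-19\right)}{1 - 4} - 8117} = \frac{1}{\frac{114}{-3} - 8117} = \frac{1}{114 \left(- \frac{1}{3}\right) - 8117} = \frac{1}{-38 - 8117} = \frac{1}{-8155} = - \frac{1}{8155}$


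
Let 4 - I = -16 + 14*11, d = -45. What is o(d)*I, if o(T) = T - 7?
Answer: 6968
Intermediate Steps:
I = -134 (I = 4 - (-16 + 14*11) = 4 - (-16 + 154) = 4 - 1*138 = 4 - 138 = -134)
o(T) = -7 + T
o(d)*I = (-7 - 45)*(-134) = -52*(-134) = 6968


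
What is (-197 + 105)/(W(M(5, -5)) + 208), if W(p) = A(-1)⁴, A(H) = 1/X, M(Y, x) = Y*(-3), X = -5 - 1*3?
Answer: -376832/851969 ≈ -0.44231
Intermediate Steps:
X = -8 (X = -5 - 3 = -8)
M(Y, x) = -3*Y
A(H) = -⅛ (A(H) = 1/(-8) = -⅛)
W(p) = 1/4096 (W(p) = (-⅛)⁴ = 1/4096)
(-197 + 105)/(W(M(5, -5)) + 208) = (-197 + 105)/(1/4096 + 208) = -92/851969/4096 = -92*4096/851969 = -376832/851969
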